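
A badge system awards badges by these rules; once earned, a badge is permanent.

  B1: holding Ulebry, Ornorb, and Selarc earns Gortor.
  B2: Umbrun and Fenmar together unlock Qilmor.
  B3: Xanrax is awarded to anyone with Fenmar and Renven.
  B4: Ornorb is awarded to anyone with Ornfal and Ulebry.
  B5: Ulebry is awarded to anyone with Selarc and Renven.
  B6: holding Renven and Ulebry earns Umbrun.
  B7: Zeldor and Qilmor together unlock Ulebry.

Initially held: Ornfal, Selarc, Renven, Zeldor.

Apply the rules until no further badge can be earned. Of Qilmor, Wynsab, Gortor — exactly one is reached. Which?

With Selarc and Renven, Ulebry is earned (B5).
With Ornfal and Ulebry, Ornorb is earned (B4).
With Ulebry, Ornorb, and Selarc, Gortor is earned (B1).
Qilmor would need Umbrun and Fenmar (B2), but Fenmar is never earned. No rule produces Wynsab, and it is not given.

Gortor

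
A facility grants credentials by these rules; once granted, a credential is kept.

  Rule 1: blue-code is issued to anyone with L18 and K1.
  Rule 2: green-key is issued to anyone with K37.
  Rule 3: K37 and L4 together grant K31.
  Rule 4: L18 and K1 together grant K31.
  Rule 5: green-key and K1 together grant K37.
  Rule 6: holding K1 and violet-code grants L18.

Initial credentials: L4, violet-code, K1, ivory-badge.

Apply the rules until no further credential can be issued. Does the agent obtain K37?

No

K37 would need green-key and K1 (Rule 5), but green-key is never granted.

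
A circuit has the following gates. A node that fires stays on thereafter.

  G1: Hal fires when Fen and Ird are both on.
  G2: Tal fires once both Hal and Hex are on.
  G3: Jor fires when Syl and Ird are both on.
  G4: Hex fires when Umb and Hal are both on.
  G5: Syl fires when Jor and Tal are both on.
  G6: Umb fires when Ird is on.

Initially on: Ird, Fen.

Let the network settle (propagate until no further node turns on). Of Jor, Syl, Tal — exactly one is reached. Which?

G1: Fen and Ird on → Hal on.
G6: Ird on → Umb on.
G4: Umb and Hal on → Hex on.
Hal and Hex are on, so Tal fires (G2).
Jor would need Syl and Ird (G3), but Syl never turns on. Syl would need Jor and Tal (G5), but Jor never turns on.

Tal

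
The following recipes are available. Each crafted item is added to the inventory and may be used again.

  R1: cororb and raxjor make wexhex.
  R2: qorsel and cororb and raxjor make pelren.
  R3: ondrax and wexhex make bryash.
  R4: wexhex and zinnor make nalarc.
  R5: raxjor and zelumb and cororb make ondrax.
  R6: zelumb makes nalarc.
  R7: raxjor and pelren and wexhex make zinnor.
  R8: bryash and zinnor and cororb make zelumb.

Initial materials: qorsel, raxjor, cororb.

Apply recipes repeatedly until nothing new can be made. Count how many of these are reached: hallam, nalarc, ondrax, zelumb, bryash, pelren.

qorsel and cororb and raxjor → pelren (R2).
cororb and raxjor → wexhex (R1).
raxjor and pelren and wexhex → zinnor (R7).
Using R4, wexhex and zinnor make nalarc.
No rule produces hallam, and it is not given.
nalarc: reached.
ondrax would need raxjor, zelumb, and cororb (R5), but zelumb is never obtained.
zelumb would need bryash, zinnor, and cororb (R8), but bryash is never obtained.
bryash would need ondrax and wexhex (R3), but ondrax is never obtained.
pelren: reached.
Reached: nalarc and pelren — 2 of the 6.

2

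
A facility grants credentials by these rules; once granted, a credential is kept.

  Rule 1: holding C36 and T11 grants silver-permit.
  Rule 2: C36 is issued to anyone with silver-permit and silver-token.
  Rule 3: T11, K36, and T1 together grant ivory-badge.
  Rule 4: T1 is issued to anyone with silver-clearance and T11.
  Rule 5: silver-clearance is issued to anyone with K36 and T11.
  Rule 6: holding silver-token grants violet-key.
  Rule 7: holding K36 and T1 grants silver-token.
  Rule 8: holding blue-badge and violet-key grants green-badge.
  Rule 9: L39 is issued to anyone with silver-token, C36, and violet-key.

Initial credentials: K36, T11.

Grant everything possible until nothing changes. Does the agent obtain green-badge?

No

green-badge would need blue-badge and violet-key (Rule 8), but blue-badge is never granted.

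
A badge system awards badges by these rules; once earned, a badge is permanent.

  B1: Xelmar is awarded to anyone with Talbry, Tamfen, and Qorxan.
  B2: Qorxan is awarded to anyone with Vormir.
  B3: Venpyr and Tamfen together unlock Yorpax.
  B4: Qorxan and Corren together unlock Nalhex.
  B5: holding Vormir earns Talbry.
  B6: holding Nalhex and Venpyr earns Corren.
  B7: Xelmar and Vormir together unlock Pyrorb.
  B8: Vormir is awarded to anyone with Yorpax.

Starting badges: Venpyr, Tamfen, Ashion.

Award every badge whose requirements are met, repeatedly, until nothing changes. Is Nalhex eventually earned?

No

Nalhex would need Qorxan and Corren (B4), but Corren is never earned.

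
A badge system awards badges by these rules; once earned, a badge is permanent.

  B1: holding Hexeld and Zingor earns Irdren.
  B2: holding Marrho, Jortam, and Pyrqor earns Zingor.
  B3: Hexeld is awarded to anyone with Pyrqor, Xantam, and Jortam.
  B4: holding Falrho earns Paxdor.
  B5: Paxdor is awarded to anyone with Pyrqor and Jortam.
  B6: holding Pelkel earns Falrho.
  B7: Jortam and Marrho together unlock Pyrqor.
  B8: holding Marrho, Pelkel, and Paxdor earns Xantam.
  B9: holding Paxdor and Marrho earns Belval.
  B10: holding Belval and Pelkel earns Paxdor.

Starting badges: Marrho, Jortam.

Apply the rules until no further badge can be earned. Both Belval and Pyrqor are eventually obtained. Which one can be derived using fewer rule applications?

Pyrqor: With Jortam and Marrho, Pyrqor is earned (B7). [1 rule application]
Belval: With Jortam and Marrho, Pyrqor is earned (B7). With Pyrqor and Jortam, Paxdor is earned (B5). With Paxdor and Marrho, Belval is earned (B9). [3 rule applications]
Pyrqor needs fewer.

Pyrqor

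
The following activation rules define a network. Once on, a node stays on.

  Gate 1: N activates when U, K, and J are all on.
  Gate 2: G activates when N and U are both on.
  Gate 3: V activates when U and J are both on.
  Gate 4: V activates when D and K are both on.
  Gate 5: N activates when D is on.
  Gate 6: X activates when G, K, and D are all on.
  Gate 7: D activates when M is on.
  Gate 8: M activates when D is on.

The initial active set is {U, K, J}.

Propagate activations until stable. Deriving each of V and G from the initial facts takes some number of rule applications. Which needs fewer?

V

V: Gate 3: U and J on → V on. [1 rule application]
G: U, K, and J are on, so N activates (Gate 1). Gate 2: N and U on → G on. [2 rule applications]
V needs fewer.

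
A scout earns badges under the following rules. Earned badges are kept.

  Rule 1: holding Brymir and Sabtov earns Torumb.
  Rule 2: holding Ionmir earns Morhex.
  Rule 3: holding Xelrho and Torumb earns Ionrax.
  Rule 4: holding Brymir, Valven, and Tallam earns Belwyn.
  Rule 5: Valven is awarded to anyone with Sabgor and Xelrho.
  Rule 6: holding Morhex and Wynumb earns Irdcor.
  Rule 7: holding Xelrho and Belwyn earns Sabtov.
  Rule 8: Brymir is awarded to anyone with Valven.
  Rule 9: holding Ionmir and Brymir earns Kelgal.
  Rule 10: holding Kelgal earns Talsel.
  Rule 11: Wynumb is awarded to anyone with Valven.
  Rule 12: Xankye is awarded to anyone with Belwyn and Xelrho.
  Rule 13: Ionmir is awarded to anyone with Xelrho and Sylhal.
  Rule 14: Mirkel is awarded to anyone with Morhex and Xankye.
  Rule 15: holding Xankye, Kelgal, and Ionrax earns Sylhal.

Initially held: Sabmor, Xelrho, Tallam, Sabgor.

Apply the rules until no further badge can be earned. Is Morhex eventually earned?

No

Morhex would need Ionmir (Rule 2), but Ionmir is never earned.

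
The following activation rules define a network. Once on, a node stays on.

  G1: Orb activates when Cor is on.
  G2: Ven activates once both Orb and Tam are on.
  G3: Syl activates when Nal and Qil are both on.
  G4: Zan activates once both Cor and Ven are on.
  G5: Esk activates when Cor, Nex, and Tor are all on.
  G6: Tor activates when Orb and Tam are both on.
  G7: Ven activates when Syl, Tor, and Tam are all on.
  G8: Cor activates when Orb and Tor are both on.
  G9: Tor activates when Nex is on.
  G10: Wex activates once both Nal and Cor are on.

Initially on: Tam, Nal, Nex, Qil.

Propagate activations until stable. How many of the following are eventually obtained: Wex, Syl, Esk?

1

G3: Nal and Qil on → Syl on.
Wex would need Nal and Cor (G10), but Cor never turns on.
Syl: reached.
Esk would need Cor, Nex, and Tor (G5), but Cor never turns on.
Reached: Syl — 1 of the 3.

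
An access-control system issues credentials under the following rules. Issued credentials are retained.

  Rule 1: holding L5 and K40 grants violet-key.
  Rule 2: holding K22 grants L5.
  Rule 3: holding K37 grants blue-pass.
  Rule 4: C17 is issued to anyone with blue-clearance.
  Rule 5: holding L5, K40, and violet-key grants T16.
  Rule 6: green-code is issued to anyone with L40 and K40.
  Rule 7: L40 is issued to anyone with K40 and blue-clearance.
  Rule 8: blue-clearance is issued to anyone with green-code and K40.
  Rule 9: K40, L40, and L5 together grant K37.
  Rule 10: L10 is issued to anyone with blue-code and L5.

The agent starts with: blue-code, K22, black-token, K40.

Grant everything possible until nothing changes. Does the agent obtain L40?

L40 would need K40 and blue-clearance (Rule 7), but blue-clearance is never granted.

No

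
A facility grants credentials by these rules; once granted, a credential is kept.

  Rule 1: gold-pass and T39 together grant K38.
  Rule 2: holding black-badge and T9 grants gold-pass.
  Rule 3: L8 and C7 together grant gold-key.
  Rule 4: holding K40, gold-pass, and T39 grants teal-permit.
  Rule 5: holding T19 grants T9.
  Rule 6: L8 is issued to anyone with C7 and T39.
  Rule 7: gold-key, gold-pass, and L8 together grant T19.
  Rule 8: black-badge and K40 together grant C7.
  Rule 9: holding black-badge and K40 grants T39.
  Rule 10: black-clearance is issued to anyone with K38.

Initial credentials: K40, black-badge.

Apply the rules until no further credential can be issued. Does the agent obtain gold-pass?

No

gold-pass would need black-badge and T9 (Rule 2), but T9 is never granted.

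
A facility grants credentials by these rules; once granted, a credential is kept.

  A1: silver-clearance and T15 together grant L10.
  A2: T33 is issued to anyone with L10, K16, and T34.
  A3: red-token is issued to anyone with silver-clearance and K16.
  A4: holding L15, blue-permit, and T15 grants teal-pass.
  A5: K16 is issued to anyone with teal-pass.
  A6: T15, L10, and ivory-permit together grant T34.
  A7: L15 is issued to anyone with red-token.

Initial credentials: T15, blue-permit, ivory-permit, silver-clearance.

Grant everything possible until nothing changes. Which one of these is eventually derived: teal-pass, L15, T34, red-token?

T34

Holding silver-clearance and T15 grants L10 (A1).
Holding T15, L10, and ivory-permit grants T34 (A6).
red-token would need silver-clearance and K16 (A3), but K16 is never granted. teal-pass would need L15, blue-permit, and T15 (A4), but L15 is never granted. L15 would need red-token (A7), but red-token is never granted.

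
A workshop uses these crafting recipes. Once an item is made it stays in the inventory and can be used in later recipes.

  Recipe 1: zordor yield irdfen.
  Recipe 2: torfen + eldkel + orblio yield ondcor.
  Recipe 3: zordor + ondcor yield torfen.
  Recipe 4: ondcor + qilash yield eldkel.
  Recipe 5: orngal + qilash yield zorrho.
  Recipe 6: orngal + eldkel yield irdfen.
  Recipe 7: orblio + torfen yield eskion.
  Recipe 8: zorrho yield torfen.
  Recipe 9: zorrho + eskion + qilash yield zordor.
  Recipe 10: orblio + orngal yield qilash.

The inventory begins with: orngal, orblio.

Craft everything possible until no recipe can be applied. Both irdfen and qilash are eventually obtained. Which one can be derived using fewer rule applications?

qilash: Using Recipe 10, orblio and orngal make qilash. [1 rule application]
irdfen: Using Recipe 10, orblio and orngal make qilash. Using Recipe 5, orngal and qilash make zorrho. Using Recipe 8, zorrho makes torfen. orblio + torfen → eskion (Recipe 7). Using Recipe 9, zorrho, eskion, and qilash make zordor. zordor → irdfen (Recipe 1). [6 rule applications]
qilash needs fewer.

qilash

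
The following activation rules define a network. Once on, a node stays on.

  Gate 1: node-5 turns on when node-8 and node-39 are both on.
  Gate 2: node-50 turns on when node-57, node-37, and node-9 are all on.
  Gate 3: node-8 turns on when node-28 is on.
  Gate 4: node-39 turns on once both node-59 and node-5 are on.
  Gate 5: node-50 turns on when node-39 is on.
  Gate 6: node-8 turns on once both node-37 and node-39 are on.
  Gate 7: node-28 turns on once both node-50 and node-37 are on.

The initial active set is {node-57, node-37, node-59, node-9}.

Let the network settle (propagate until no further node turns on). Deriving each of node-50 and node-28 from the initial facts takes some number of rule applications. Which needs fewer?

node-50

node-50: node-57, node-37, and node-9 are on, so node-50 turns on (Gate 2). [1 rule application]
node-28: Gate 2: node-57, node-37, and node-9 on → node-50 on. node-50 and node-37 are on, so node-28 turns on (Gate 7). [2 rule applications]
node-50 needs fewer.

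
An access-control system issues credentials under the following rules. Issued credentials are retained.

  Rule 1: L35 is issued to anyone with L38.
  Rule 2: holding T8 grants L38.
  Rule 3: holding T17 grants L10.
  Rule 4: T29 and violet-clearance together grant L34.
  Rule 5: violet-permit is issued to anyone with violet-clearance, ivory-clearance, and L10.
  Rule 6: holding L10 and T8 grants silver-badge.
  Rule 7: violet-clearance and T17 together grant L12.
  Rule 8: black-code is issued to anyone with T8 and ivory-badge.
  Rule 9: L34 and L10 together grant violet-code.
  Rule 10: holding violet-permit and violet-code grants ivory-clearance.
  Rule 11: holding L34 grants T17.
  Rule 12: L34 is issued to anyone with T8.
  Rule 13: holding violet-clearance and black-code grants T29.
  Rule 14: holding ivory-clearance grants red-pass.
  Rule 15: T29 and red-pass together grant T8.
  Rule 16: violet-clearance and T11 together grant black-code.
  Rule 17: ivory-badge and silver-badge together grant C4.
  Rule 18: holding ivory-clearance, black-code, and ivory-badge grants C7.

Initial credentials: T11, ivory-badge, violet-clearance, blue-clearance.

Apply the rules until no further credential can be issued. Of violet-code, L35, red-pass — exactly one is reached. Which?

violet-code

Holding violet-clearance and T11 grants black-code (Rule 16).
Holding violet-clearance and black-code grants T29 (Rule 13).
Holding T29 and violet-clearance grants L34 (Rule 4).
Holding L34 grants T17 (Rule 11).
Holding T17 grants L10 (Rule 3).
Holding L34 and L10 grants violet-code (Rule 9).
L35 would need L38 (Rule 1), but L38 is never granted. red-pass would need ivory-clearance (Rule 14), but ivory-clearance is never granted.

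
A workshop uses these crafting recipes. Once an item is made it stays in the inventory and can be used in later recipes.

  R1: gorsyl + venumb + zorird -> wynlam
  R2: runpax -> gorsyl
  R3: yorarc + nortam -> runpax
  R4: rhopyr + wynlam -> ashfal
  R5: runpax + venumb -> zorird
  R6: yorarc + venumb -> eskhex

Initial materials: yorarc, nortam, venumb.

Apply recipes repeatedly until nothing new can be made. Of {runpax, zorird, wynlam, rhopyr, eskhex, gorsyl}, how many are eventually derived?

yorarc + nortam -> runpax (R3).
yorarc + venumb -> eskhex (R6).
Using R5, runpax and venumb make zorird.
Using R2, runpax makes gorsyl.
Using R1, gorsyl, venumb, and zorird make wynlam.
runpax: reached.
zorird: reached.
wynlam: reached.
No rule produces rhopyr, and it is not given.
eskhex: reached.
gorsyl: reached.
Reached: runpax, zorird, wynlam, eskhex, and gorsyl — 5 of the 6.

5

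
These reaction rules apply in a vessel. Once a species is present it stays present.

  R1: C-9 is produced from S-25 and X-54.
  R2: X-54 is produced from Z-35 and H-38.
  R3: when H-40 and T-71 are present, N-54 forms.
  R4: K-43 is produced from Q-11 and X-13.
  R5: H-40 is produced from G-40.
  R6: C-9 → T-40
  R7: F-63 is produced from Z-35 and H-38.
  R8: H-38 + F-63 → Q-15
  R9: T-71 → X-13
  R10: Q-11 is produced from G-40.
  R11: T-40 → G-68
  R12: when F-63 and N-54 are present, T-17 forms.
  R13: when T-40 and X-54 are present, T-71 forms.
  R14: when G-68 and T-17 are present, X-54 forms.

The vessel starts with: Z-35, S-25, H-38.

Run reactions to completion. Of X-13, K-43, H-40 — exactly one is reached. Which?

Z-35 and H-38 present → X-54 forms (R2).
S-25 and X-54 present → C-9 forms (R1).
C-9 present → T-40 forms (R6).
T-40 and X-54 present → T-71 forms (R13).
T-71 present → X-13 forms (R9).
K-43 would need Q-11 and X-13 (R4), but Q-11 never forms. H-40 would need G-40 (R5), but G-40 never forms.

X-13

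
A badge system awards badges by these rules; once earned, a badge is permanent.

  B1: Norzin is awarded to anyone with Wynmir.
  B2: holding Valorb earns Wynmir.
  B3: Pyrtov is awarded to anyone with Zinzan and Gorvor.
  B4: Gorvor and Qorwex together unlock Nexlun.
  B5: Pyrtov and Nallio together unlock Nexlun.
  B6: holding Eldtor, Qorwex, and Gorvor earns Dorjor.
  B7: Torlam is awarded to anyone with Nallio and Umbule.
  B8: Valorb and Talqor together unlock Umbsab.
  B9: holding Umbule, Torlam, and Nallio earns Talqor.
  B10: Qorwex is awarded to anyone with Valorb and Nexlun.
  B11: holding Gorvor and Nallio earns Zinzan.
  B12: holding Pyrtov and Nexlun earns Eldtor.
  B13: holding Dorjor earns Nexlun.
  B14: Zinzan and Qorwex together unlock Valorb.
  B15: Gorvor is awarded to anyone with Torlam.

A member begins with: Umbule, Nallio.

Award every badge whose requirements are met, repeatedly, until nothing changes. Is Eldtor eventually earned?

Yes

With Nallio and Umbule, Torlam is earned (B7).
With Torlam, Gorvor is earned (B15).
With Gorvor and Nallio, Zinzan is earned (B11).
With Zinzan and Gorvor, Pyrtov is earned (B3).
With Pyrtov and Nallio, Nexlun is earned (B5).
With Pyrtov and Nexlun, Eldtor is earned (B12).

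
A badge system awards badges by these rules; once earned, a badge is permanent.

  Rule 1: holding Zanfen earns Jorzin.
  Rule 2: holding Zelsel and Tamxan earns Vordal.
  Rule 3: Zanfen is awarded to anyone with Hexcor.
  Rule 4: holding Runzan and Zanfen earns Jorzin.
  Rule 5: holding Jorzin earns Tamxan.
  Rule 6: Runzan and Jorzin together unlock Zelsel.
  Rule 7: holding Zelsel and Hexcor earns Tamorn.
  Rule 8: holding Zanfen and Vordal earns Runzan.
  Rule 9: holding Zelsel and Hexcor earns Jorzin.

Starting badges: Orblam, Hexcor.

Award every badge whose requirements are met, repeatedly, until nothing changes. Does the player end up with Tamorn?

No

Tamorn would need Zelsel and Hexcor (Rule 7), but Zelsel is never earned.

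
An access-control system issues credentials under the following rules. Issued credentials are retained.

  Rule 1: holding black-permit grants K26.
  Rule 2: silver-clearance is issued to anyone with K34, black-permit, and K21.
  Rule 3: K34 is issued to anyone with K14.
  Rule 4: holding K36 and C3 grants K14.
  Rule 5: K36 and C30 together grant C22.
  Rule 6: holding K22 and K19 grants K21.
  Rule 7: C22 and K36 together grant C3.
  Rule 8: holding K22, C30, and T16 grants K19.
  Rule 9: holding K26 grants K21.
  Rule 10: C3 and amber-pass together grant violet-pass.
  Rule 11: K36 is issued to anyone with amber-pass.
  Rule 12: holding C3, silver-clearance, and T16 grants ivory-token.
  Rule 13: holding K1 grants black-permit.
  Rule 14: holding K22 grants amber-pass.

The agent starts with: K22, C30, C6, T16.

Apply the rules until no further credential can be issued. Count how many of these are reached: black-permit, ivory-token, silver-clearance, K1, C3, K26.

1

Holding K22 grants amber-pass (Rule 14).
Holding amber-pass grants K36 (Rule 11).
Holding K36 and C30 grants C22 (Rule 5).
Holding C22 and K36 grants C3 (Rule 7).
black-permit would need K1 (Rule 13), but K1 is never granted.
ivory-token would need C3, silver-clearance, and T16 (Rule 12), but silver-clearance is never granted.
silver-clearance would need K34, black-permit, and K21 (Rule 2), but black-permit is never granted.
No rule produces K1, and it is not given.
C3: reached.
K26 would need black-permit (Rule 1), but black-permit is never granted.
Reached: C3 — 1 of the 6.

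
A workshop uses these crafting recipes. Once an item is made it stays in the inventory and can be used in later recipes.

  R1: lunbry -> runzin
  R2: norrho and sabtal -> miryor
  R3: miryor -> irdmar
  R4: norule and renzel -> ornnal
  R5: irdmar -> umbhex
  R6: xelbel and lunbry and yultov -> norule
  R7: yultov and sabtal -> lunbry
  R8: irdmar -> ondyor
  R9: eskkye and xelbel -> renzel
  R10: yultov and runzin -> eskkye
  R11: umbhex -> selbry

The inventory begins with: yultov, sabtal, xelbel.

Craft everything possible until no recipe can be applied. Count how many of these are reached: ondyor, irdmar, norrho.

ondyor would need irdmar (R8), but irdmar is never obtained.
irdmar would need miryor (R3), but miryor is never obtained.
No rule produces norrho, and it is not given.
None of the 3 are reached.

0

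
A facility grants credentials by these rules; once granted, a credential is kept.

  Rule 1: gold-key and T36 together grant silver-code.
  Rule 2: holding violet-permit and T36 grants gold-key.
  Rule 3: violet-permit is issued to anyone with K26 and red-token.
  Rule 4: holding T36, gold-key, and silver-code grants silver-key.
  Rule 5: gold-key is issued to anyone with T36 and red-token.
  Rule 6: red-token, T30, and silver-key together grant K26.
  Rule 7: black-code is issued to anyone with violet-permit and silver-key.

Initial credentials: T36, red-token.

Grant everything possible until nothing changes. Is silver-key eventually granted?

Yes

Holding T36 and red-token grants gold-key (Rule 5).
Holding gold-key and T36 grants silver-code (Rule 1).
Holding T36, gold-key, and silver-code grants silver-key (Rule 4).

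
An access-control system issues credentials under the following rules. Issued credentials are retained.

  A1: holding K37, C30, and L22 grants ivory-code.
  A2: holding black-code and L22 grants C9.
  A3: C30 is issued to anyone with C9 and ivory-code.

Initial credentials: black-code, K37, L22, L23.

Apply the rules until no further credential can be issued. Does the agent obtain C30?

C30 would need C9 and ivory-code (A3), but ivory-code is never granted.

No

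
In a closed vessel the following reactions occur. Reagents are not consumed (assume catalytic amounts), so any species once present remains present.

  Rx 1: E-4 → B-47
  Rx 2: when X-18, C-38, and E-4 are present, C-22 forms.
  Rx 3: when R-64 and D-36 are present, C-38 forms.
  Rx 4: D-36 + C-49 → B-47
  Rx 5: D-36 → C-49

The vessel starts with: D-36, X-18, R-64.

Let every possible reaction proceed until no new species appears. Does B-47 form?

Yes

D-36 present → C-49 forms (Rx 5).
D-36 and C-49 present → B-47 forms (Rx 4).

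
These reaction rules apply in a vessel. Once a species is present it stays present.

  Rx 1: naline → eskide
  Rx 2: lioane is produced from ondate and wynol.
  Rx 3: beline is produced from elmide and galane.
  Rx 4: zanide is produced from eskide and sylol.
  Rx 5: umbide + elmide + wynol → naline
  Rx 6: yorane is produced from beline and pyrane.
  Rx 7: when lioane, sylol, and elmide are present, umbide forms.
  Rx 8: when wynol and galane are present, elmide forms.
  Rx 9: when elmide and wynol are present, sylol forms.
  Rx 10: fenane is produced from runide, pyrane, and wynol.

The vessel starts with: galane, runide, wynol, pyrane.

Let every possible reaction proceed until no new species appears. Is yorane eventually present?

wynol and galane present → elmide forms (Rx 8).
elmide and galane present → beline forms (Rx 3).
beline and pyrane present → yorane forms (Rx 6).

Yes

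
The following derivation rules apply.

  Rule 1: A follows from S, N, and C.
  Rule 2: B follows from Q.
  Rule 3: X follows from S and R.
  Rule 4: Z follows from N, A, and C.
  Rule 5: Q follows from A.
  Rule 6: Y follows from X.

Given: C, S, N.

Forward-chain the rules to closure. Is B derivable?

Yes

From S, N, and C, Rule 1 gives A.
From A, Rule 5 gives Q.
Q holds, so B follows (Rule 2).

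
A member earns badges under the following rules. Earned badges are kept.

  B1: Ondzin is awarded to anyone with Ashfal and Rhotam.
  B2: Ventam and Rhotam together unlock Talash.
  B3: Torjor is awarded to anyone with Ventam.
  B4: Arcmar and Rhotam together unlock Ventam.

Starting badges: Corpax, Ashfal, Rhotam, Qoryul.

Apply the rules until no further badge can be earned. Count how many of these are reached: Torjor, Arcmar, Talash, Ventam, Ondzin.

1

With Ashfal and Rhotam, Ondzin is earned (B1).
Torjor would need Ventam (B3), but Ventam is never earned.
No rule produces Arcmar, and it is not given.
Talash would need Ventam and Rhotam (B2), but Ventam is never earned.
Ventam would need Arcmar and Rhotam (B4), but Arcmar is never earned.
Ondzin: reached.
Reached: Ondzin — 1 of the 5.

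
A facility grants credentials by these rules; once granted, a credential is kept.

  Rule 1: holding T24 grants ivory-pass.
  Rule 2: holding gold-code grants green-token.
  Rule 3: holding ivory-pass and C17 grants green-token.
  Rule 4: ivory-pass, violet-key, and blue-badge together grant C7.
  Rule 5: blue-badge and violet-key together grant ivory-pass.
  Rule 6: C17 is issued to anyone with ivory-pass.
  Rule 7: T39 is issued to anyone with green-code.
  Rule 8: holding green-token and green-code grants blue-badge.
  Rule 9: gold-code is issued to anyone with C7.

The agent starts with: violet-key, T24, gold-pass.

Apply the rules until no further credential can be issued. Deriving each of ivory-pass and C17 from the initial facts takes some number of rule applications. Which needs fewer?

ivory-pass

ivory-pass: Holding T24 grants ivory-pass (Rule 1). [1 rule application]
C17: Holding T24 grants ivory-pass (Rule 1). Holding ivory-pass grants C17 (Rule 6). [2 rule applications]
ivory-pass needs fewer.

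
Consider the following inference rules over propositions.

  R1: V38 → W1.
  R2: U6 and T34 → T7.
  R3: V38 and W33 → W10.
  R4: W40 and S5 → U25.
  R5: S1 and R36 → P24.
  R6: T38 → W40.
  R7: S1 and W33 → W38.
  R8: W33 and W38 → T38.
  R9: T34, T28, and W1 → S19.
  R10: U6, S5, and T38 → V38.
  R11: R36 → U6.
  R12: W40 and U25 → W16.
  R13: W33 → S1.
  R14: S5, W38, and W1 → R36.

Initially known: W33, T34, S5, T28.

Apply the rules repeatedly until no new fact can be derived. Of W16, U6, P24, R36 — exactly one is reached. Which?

From W33, R13 gives S1.
From S1 and W33, R7 gives W38.
From W33 and W38, R8 gives T38.
T38 holds, so W40 follows (R6).
From W40 and S5, R4 gives U25.
From W40 and U25, R12 gives W16.
U6 would need R36 (R11), but R36 is never established. P24 would need S1 and R36 (R5), but R36 is never established. R36 would need S5, W38, and W1 (R14), but W1 is never established.

W16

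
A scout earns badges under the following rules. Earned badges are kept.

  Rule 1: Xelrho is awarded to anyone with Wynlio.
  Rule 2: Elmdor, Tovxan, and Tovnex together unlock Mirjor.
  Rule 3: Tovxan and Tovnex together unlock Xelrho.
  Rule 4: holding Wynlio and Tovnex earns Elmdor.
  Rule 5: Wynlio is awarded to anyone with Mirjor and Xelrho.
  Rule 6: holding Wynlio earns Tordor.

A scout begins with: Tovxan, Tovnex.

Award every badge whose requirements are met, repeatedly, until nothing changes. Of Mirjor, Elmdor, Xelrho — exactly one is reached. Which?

Xelrho

With Tovxan and Tovnex, Xelrho is earned (Rule 3).
Mirjor would need Elmdor, Tovxan, and Tovnex (Rule 2), but Elmdor is never earned. Elmdor would need Wynlio and Tovnex (Rule 4), but Wynlio is never earned.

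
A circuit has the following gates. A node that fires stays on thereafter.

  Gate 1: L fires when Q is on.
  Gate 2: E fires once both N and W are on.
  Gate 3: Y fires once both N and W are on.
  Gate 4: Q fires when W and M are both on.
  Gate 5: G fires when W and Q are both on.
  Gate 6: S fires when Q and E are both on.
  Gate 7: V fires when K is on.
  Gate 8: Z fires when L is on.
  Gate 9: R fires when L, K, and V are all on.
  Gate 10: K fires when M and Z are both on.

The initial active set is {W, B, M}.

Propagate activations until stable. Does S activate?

No

S would need Q and E (Gate 6), but E never turns on.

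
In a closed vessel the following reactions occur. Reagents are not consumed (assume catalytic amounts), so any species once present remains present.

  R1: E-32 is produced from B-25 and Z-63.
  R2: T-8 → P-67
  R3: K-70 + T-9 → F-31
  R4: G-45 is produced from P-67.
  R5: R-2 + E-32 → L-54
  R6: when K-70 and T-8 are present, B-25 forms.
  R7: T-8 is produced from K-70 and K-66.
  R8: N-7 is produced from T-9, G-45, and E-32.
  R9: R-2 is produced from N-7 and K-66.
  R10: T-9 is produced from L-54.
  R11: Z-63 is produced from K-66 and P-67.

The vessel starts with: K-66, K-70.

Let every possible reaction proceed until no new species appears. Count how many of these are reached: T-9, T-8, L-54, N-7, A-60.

1

K-70 and K-66 present → T-8 forms (R7).
T-9 would need L-54 (R10), but L-54 never forms.
T-8: reached.
L-54 would need R-2 and E-32 (R5), but R-2 never forms.
N-7 would need T-9, G-45, and E-32 (R8), but T-9 never forms.
No rule produces A-60, and it is not given.
Reached: T-8 — 1 of the 5.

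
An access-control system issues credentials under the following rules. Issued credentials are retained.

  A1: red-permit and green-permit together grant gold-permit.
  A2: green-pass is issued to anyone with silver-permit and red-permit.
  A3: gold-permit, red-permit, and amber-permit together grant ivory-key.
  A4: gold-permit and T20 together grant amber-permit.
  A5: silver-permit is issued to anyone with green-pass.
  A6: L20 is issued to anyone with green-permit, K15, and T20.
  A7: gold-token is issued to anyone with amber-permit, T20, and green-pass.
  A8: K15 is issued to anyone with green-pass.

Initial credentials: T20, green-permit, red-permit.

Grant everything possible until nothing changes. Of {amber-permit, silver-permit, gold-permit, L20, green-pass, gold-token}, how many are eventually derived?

Holding red-permit and green-permit grants gold-permit (A1).
Holding gold-permit and T20 grants amber-permit (A4).
amber-permit: reached.
silver-permit would need green-pass (A5), but green-pass is never granted.
gold-permit: reached.
L20 would need green-permit, K15, and T20 (A6), but K15 is never granted.
green-pass would need silver-permit and red-permit (A2), but silver-permit is never granted.
gold-token would need amber-permit, T20, and green-pass (A7), but green-pass is never granted.
Reached: amber-permit and gold-permit — 2 of the 6.

2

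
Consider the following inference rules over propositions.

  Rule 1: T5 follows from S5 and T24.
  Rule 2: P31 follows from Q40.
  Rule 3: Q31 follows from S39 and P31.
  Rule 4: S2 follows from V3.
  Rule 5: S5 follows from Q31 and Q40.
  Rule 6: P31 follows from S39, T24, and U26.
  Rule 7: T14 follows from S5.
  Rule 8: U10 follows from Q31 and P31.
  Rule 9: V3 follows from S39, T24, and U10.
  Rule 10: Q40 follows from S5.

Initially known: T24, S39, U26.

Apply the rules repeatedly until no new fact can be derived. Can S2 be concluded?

Yes

From S39, T24, and U26, Rule 6 gives P31.
From S39 and P31, Rule 3 gives Q31.
Q31 and P31 hold, so U10 follows (Rule 8).
From S39, T24, and U10, Rule 9 gives V3.
From V3, Rule 4 gives S2.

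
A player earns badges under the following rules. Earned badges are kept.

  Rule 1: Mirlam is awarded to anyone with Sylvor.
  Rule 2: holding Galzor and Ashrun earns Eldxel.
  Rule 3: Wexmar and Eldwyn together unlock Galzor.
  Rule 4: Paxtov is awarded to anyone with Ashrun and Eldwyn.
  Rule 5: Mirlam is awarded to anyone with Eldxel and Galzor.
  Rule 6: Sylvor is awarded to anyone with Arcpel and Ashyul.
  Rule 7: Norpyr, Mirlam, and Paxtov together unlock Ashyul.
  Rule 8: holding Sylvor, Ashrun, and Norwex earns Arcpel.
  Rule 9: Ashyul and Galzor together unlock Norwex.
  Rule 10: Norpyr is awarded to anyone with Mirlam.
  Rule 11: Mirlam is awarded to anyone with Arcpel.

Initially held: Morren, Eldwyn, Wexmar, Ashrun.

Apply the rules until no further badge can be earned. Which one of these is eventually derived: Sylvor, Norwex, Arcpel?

Norwex

With Wexmar and Eldwyn, Galzor is earned (Rule 3).
With Ashrun and Eldwyn, Paxtov is earned (Rule 4).
With Galzor and Ashrun, Eldxel is earned (Rule 2).
With Eldxel and Galzor, Mirlam is earned (Rule 5).
With Mirlam, Norpyr is earned (Rule 10).
With Norpyr, Mirlam, and Paxtov, Ashyul is earned (Rule 7).
With Ashyul and Galzor, Norwex is earned (Rule 9).
Arcpel would need Sylvor, Ashrun, and Norwex (Rule 8), but Sylvor is never earned. Sylvor would need Arcpel and Ashyul (Rule 6), but Arcpel is never earned.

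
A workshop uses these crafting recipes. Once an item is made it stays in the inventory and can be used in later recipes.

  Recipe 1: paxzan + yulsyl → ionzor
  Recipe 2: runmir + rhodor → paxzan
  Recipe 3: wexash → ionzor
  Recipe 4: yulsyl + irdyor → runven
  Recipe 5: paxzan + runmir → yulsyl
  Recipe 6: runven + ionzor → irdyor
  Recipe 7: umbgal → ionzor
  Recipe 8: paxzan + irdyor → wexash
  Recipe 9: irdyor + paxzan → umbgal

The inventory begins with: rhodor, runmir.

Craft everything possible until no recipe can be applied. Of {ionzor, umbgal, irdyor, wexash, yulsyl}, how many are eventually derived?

Using Recipe 2, runmir and rhodor make paxzan.
paxzan + runmir → yulsyl (Recipe 5).
paxzan + yulsyl → ionzor (Recipe 1).
ionzor: reached.
umbgal would need irdyor and paxzan (Recipe 9), but irdyor is never obtained.
irdyor would need runven and ionzor (Recipe 6), but runven is never obtained.
wexash would need paxzan and irdyor (Recipe 8), but irdyor is never obtained.
yulsyl: reached.
Reached: ionzor and yulsyl — 2 of the 5.

2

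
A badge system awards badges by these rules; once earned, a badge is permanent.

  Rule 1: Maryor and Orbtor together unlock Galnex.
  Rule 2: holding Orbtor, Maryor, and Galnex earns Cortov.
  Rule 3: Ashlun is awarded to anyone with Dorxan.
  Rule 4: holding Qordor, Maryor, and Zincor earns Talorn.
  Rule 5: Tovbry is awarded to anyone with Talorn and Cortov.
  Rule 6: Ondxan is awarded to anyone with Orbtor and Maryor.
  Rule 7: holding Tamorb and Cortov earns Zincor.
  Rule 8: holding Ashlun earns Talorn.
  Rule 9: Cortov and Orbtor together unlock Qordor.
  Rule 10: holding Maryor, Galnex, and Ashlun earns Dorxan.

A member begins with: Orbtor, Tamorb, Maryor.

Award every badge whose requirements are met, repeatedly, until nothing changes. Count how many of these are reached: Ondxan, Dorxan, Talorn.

With Orbtor and Maryor, Ondxan is earned (Rule 6).
With Maryor and Orbtor, Galnex is earned (Rule 1).
With Orbtor, Maryor, and Galnex, Cortov is earned (Rule 2).
With Tamorb and Cortov, Zincor is earned (Rule 7).
With Cortov and Orbtor, Qordor is earned (Rule 9).
With Qordor, Maryor, and Zincor, Talorn is earned (Rule 4).
Ondxan: reached.
Dorxan would need Maryor, Galnex, and Ashlun (Rule 10), but Ashlun is never earned.
Talorn: reached.
Reached: Ondxan and Talorn — 2 of the 3.

2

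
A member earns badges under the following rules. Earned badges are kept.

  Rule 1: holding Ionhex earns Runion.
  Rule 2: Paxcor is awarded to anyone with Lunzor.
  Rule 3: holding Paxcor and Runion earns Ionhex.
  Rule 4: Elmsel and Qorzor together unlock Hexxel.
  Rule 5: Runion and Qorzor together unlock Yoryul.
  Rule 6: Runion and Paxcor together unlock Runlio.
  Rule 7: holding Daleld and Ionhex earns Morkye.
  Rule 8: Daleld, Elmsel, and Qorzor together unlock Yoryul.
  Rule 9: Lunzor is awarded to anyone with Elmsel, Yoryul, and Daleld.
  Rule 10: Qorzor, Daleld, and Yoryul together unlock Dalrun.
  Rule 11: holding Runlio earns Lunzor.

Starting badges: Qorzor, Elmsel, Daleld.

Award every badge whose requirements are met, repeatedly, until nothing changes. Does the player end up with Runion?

No

Runion would need Ionhex (Rule 1), but Ionhex is never earned.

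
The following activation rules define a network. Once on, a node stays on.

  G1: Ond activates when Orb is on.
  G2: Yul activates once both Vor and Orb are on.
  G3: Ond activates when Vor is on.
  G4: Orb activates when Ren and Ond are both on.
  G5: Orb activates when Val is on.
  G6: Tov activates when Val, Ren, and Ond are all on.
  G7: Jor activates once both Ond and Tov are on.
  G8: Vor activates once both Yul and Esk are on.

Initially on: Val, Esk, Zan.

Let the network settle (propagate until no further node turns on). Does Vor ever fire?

Vor would need Yul and Esk (G8), but Yul never turns on.

No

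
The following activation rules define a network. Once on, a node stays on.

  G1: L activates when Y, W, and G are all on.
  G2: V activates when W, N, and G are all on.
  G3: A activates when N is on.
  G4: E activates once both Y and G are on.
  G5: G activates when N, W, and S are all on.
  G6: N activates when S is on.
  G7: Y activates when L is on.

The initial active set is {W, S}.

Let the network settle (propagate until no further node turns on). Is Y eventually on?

No

Y would need L (G7), but L never turns on.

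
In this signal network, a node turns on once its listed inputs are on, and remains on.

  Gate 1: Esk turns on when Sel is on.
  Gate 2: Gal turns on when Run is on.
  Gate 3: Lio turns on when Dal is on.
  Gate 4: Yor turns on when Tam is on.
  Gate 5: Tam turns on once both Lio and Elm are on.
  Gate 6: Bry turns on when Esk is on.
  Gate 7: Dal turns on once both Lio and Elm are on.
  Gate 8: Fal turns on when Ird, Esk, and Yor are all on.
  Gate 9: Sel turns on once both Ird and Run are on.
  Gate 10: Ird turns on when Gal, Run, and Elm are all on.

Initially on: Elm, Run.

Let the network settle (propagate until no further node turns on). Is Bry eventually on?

Run is on, so Gal turns on (Gate 2).
Gate 10: Gal, Run, and Elm on → Ird on.
Ird and Run are on, so Sel turns on (Gate 9).
Gate 1: Sel on → Esk on.
Gate 6: Esk on → Bry on.

Yes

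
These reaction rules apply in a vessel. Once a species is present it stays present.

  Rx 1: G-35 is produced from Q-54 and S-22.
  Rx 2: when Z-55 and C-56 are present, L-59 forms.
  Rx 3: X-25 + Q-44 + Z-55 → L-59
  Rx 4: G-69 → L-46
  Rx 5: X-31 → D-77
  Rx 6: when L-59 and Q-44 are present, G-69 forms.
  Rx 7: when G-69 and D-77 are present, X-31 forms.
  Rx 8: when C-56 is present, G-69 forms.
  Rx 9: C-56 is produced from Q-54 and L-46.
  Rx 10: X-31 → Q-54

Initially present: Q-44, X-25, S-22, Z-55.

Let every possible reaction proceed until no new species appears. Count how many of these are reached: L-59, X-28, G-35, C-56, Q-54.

X-25, Q-44, and Z-55 present → L-59 forms (Rx 3).
L-59: reached.
No rule produces X-28, and it is not given.
G-35 would need Q-54 and S-22 (Rx 1), but Q-54 never forms.
C-56 would need Q-54 and L-46 (Rx 9), but Q-54 never forms.
Q-54 would need X-31 (Rx 10), but X-31 never forms.
Reached: L-59 — 1 of the 5.

1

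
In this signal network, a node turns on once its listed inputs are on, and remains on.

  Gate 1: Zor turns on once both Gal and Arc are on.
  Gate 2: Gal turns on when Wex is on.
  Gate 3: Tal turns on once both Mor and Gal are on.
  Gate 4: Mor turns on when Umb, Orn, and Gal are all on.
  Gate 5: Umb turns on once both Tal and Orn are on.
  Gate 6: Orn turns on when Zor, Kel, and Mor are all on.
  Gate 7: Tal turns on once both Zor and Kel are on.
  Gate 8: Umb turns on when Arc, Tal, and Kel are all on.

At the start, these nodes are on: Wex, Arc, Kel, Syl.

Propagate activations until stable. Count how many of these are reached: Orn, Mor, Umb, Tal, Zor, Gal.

Gate 2: Wex on → Gal on.
Gal and Arc are on, so Zor turns on (Gate 1).
Zor and Kel are on, so Tal turns on (Gate 7).
Gate 8: Arc, Tal, and Kel on → Umb on.
Orn would need Zor, Kel, and Mor (Gate 6), but Mor never turns on.
Mor would need Umb, Orn, and Gal (Gate 4), but Orn never turns on.
Umb: reached.
Tal: reached.
Zor: reached.
Gal: reached.
Reached: Umb, Tal, Zor, and Gal — 4 of the 6.

4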